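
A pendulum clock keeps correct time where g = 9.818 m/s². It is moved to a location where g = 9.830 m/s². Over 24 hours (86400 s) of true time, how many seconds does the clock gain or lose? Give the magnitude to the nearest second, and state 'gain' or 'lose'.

The clock's period scales as T ∝ 1/√g, so T'/T = √(9.818/9.830) = 0.999389.
In 86400 s of true time the clock registers 86400/0.999389 = 86452.8 s, so it gains 53 s.

gain 53 s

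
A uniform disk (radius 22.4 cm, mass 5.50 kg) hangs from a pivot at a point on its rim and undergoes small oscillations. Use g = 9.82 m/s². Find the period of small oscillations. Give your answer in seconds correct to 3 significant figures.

I_cm = ½mr² = 0.1380 kg·m². The pivot is at distance d = 0.224 m from the centre of mass.
By the parallel-axis theorem, I = I_cm + md² = 0.1380 + 0.2760 = 0.4140 kg·m².
T = 2π√(I/(mgd)) = 2π√(0.4140/(5.50 × 9.82 × 0.224)) = 1.16 s.

1.16 s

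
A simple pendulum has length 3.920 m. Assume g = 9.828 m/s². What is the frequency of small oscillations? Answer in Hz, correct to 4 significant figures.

0.2520 Hz

T = 2π√(L/g) = 2π√(3.920/9.828) = 3.9682 s, so f = 1/T = 0.2520 Hz.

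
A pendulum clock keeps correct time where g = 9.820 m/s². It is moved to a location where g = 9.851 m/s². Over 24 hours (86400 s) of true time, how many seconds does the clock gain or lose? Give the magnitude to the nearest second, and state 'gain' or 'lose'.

gain 136 s

The clock's period scales as T ∝ 1/√g, so T'/T = √(9.820/9.851) = 0.998425.
In 86400 s of true time the clock registers 86400/0.998425 = 86536.3 s, so it gains 136 s.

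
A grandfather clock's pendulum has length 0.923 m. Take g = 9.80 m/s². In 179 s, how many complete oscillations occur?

T = 2π√(L/g) = 2π√(0.923/9.80) = 1.928 s.
Number of complete oscillations = ⌊179/1.928⌋ = ⌊92.83⌋ = 92.

92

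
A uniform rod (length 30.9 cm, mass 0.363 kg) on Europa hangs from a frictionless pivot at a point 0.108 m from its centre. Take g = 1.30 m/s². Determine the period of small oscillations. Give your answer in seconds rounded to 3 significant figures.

2.35 s

For a physical pendulum T = 2π√(I/(mgd)), with d = 0.1080 m from pivot to centre of mass.
I_cm = mL²/12 = 0.363 × 0.309²/12 = 0.002888 kg·m²; I = I_cm + md² = 0.002888 + 0.363 × 0.1080² = 0.007122 kg·m².
T = 2π√(0.007122/(0.363 × 1.30 × 0.1080)) = 2.35 s.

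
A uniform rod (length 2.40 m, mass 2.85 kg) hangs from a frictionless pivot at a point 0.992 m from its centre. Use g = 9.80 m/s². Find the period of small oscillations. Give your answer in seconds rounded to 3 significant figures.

For a physical pendulum T = 2π√(I/(mgd)), with d = 0.9920 m from pivot to centre of mass.
I_cm = mL²/12 = 2.85 × 2.40²/12 = 1.368 kg·m²; I = I_cm + md² = 1.368 + 2.85 × 0.9920² = 4.173 kg·m².
T = 2π√(4.173/(2.85 × 9.80 × 0.9920)) = 2.44 s.

2.44 s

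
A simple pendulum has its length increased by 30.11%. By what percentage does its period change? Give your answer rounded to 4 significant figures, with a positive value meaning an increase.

T ∝ √L, so T'/T = √(1.3011) = 1.1407.
Percentage change in T = (1.1407 − 1) × 100% = 14.07%.

14.07%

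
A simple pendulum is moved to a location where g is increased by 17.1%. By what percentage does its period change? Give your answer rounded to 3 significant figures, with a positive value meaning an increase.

-7.59%

T ∝ 1/√g, so T'/T = 1/√(1.171) = 0.9241.
Percentage change in T = (0.9241 − 1) × 100% = -7.59%.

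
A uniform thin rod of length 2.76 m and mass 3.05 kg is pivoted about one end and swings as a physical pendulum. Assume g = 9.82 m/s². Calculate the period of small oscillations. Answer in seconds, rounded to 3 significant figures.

2.72 s

For a physical pendulum T = 2π√(I/(mgd)), with d = 1.380 m from pivot to centre of mass.
I_cm = mL²/12 = 3.05 × 2.76²/12 = 1.936 kg·m²; I = I_cm + md² = 1.936 + 3.05 × 1.380² = 7.745 kg·m².
T = 2π√(7.745/(3.05 × 9.82 × 1.380)) = 2.72 s.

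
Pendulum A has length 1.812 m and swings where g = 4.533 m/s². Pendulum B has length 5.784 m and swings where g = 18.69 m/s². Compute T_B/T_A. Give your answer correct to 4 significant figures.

0.8799

T = 2π√(L/g), so T_B/T_A = √((L_B/g_B)/(L_A/g_A)) = √((5.784/18.69)/(1.812/4.533)) = 0.8799.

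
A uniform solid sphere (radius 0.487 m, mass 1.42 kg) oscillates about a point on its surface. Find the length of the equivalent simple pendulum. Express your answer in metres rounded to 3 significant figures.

The equivalent simple-pendulum length is L_eq = I/(md), where I is about the pivot and d = 0.4870 m.
I_cm = (2/5)mR² = 0.1347 kg·m², so I = I_cm + md² = 0.1347 + 0.3368 = 0.4715 kg·m².
L_eq = 0.4715/(1.42 × 0.4870) = 0.682 m.

0.682 m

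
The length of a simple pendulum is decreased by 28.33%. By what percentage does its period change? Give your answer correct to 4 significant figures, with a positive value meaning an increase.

T ∝ √L, so T'/T = √(0.71670) = 0.84658.
Percentage change in T = (0.84658 − 1) × 100% = -15.34%.

-15.34%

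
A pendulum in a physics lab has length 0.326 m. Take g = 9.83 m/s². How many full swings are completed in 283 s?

247

T = 2π√(L/g) = 2π√(0.326/9.83) = 1.144 s.
Number of complete oscillations = ⌊283/1.144⌋ = ⌊247.3⌋ = 247.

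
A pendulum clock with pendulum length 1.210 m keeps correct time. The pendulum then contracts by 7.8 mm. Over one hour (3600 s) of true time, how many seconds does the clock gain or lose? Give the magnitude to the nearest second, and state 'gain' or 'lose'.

gain 12 s

T ∝ √L, so T'/T = √(1.20220/1.210) = 0.996772.
In 3600 s of true time the clock registers 3600/0.996772 = 3611.7 s, so it gains 12 s.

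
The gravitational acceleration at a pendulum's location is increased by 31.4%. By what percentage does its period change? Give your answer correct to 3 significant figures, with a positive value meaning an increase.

-12.8%

T ∝ 1/√g, so T'/T = 1/√(1.314) = 0.8724.
Percentage change in T = (0.8724 − 1) × 100% = -12.8%.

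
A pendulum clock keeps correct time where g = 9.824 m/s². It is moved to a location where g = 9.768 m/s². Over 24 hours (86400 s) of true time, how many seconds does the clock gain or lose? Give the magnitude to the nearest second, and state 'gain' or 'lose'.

lose 247 s

The clock's period scales as T ∝ 1/√g, so T'/T = √(9.824/9.768) = 1.00286.
In 86400 s of true time the clock registers 86400/1.00286 = 86153.4 s, so it loses 247 s.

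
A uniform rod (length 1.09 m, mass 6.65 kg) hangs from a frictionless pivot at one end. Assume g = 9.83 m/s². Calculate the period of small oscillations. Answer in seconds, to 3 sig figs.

For a physical pendulum T = 2π√(I/(mgd)), with d = 0.5450 m from pivot to centre of mass.
I_cm = mL²/12 = 6.65 × 1.09²/12 = 0.6584 kg·m²; I = I_cm + md² = 0.6584 + 6.65 × 0.5450² = 2.634 kg·m².
T = 2π√(2.634/(6.65 × 9.83 × 0.5450)) = 1.71 s.

1.71 s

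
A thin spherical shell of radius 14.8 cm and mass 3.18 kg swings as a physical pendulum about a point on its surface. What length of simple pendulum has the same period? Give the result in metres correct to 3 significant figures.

0.247 m

The equivalent simple-pendulum length is L_eq = I/(md), where I is about the pivot and d = 0.1480 m.
I_cm = (2/3)mR² = 0.04644 kg·m², so I = I_cm + md² = 0.04644 + 0.06965 = 0.1161 kg·m².
L_eq = 0.1161/(3.18 × 0.1480) = 0.247 m.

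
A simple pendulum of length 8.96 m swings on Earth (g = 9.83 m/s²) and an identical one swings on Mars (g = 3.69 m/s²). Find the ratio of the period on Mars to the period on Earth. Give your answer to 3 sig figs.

1.63

T ∝ 1/√g, so T₂/T₁ = √(g₁/g₂) = √(9.83/3.69) = 1.63.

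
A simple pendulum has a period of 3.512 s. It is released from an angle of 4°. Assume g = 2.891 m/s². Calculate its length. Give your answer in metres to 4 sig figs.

From T = 2π√(L/g), L = gT²/(4π²) = 2.891 × 3.5120²/(4π²) = 0.9032 m.

0.9032 m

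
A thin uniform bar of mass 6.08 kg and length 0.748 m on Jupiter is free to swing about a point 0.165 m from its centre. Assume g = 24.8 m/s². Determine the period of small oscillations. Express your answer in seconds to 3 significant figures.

For a physical pendulum T = 2π√(I/(mgd)), with d = 0.1650 m from pivot to centre of mass.
I_cm = mL²/12 = 6.08 × 0.748²/12 = 0.2835 kg·m²; I = I_cm + md² = 0.2835 + 6.08 × 0.1650² = 0.4490 kg·m².
T = 2π√(0.4490/(6.08 × 24.8 × 0.1650)) = 0.844 s.

0.844 s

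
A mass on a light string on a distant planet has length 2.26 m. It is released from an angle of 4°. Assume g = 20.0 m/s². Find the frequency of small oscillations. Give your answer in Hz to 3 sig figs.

0.473 Hz

T = 2π√(L/g) = 2π√(2.26/20.0) = 2.112 s, so f = 1/T = 0.473 Hz.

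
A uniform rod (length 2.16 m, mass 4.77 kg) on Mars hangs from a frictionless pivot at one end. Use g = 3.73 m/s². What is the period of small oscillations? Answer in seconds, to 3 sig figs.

3.90 s

For a physical pendulum T = 2π√(I/(mgd)), with d = 1.080 m from pivot to centre of mass.
I_cm = mL²/12 = 4.77 × 2.16²/12 = 1.855 kg·m²; I = I_cm + md² = 1.855 + 4.77 × 1.080² = 7.418 kg·m².
T = 2π√(7.418/(4.77 × 3.73 × 1.080)) = 3.90 s.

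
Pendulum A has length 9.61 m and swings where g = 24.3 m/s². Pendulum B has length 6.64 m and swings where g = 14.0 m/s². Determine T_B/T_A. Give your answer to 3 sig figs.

1.10

T = 2π√(L/g), so T_B/T_A = √((L_B/g_B)/(L_A/g_A)) = √((6.64/14.0)/(9.61/24.3)) = 1.10.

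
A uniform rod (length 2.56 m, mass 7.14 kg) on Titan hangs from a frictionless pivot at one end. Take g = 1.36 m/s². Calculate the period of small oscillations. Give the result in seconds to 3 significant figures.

For a physical pendulum T = 2π√(I/(mgd)), with d = 1.280 m from pivot to centre of mass.
I_cm = mL²/12 = 7.14 × 2.56²/12 = 3.899 kg·m²; I = I_cm + md² = 3.899 + 7.14 × 1.280² = 15.60 kg·m².
T = 2π√(15.60/(7.14 × 1.36 × 1.280)) = 7.04 s.

7.04 s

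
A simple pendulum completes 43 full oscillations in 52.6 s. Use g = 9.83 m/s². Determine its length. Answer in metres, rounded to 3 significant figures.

0.373 m

T = 52.6/43 = 1.223 s.
From T = 2π√(L/g), L = gT²/(4π²) = 9.83 × 1.223²/(4π²) = 0.373 m.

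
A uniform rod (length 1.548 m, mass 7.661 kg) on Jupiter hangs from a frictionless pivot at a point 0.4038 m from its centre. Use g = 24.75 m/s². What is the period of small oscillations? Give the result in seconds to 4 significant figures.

1.197 s

For a physical pendulum T = 2π√(I/(mgd)), with d = 0.40380 m from pivot to centre of mass.
I_cm = mL²/12 = 7.661 × 1.548²/12 = 1.5298 kg·m²; I = I_cm + md² = 1.5298 + 7.661 × 0.40380² = 2.7790 kg·m².
T = 2π√(2.7790/(7.661 × 24.75 × 0.40380)) = 1.197 s.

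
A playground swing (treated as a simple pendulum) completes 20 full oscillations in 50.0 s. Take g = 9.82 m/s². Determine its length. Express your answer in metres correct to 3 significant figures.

1.55 m

T = 50.0/20 = 2.500 s.
From T = 2π√(L/g), L = gT²/(4π²) = 9.82 × 2.500²/(4π²) = 1.55 m.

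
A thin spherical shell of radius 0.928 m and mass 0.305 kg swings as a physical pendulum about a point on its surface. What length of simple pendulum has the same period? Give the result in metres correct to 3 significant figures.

1.55 m

The equivalent simple-pendulum length is L_eq = I/(md), where I is about the pivot and d = 0.9280 m.
I_cm = (2/3)mR² = 0.1751 kg·m², so I = I_cm + md² = 0.1751 + 0.2627 = 0.4378 kg·m².
L_eq = 0.4378/(0.305 × 0.9280) = 1.55 m.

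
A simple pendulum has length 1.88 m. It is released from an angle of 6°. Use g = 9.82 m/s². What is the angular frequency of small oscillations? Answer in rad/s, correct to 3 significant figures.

2.29 rad/s

ω = √(g/L) = √(9.82/1.88) = 2.29 rad/s.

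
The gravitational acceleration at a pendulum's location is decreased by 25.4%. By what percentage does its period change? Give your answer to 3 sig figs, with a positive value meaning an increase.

15.8%

T ∝ 1/√g, so T'/T = 1/√(0.7460) = 1.158.
Percentage change in T = (1.158 − 1) × 100% = 15.8%.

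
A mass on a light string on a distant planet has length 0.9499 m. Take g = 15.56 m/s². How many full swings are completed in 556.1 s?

358

T = 2π√(L/g) = 2π√(0.9499/15.56) = 1.5524 s.
Number of complete oscillations = ⌊556.1/1.5524⌋ = ⌊358.21⌋ = 358.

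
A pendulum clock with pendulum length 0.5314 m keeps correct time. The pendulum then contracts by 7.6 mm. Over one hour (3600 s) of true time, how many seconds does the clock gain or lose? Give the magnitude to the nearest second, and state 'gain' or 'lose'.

gain 26 s

T ∝ √L, so T'/T = √(0.52380/0.5314) = 0.992823.
In 3600 s of true time the clock registers 3600/0.992823 = 3626.0 s, so it gains 26 s.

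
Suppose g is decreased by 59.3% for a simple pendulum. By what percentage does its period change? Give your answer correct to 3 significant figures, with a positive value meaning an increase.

T ∝ 1/√g, so T'/T = 1/√(0.4070) = 1.567.
Percentage change in T = (1.567 − 1) × 100% = 56.7%.

56.7%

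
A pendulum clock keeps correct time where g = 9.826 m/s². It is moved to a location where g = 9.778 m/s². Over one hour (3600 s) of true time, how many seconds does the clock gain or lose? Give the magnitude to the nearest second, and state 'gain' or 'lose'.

The clock's period scales as T ∝ 1/√g, so T'/T = √(9.826/9.778) = 1.00245.
In 3600 s of true time the clock registers 3600/1.00245 = 3591.2 s, so it loses 9 s.

lose 9 s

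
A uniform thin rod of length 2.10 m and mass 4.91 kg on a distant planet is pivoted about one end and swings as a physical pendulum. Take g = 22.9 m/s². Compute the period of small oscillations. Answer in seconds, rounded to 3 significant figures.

For a physical pendulum T = 2π√(I/(mgd)), with d = 1.050 m from pivot to centre of mass.
I_cm = mL²/12 = 4.91 × 2.10²/12 = 1.804 kg·m²; I = I_cm + md² = 1.804 + 4.91 × 1.050² = 7.218 kg·m².
T = 2π√(7.218/(4.91 × 22.9 × 1.050)) = 1.55 s.

1.55 s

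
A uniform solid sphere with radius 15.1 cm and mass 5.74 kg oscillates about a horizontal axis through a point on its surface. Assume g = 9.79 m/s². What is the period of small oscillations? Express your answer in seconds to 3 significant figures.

I_cm = (2/5)mr² = 0.05235 kg·m². The pivot is at distance d = 0.151 m from the centre of mass.
By the parallel-axis theorem, I = I_cm + md² = 0.05235 + 0.1309 = 0.1832 kg·m².
T = 2π√(I/(mgd)) = 2π√(0.1832/(5.74 × 9.79 × 0.151)) = 0.923 s.

0.923 s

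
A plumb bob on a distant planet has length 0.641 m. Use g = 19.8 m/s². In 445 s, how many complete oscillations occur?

T = 2π√(L/g) = 2π√(0.641/19.8) = 1.131 s.
Number of complete oscillations = ⌊445/1.131⌋ = ⌊393.6⌋ = 393.

393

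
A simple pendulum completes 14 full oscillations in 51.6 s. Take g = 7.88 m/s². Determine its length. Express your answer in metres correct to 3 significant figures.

2.71 m

T = 51.6/14 = 3.686 s.
From T = 2π√(L/g), L = gT²/(4π²) = 7.88 × 3.686²/(4π²) = 2.71 m.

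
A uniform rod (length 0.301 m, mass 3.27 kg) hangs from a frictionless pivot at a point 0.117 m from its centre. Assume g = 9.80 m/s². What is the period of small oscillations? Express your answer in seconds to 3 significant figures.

0.855 s

For a physical pendulum T = 2π√(I/(mgd)), with d = 0.1170 m from pivot to centre of mass.
I_cm = mL²/12 = 3.27 × 0.301²/12 = 0.02469 kg·m²; I = I_cm + md² = 0.02469 + 3.27 × 0.1170² = 0.06945 kg·m².
T = 2π√(0.06945/(3.27 × 9.80 × 0.1170)) = 0.855 s.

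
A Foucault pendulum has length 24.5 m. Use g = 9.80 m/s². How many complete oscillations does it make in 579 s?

58

T = 2π√(L/g) = 2π√(24.5/9.80) = 9.935 s.
Number of complete oscillations = ⌊579/9.935⌋ = ⌊58.28⌋ = 58.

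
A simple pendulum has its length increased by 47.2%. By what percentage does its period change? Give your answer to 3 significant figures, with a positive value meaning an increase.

21.3%

T ∝ √L, so T'/T = √(1.472) = 1.213.
Percentage change in T = (1.213 − 1) × 100% = 21.3%.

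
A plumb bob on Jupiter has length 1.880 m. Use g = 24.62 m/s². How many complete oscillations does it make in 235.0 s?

T = 2π√(L/g) = 2π√(1.880/24.62) = 1.7363 s.
Number of complete oscillations = ⌊235.0/1.7363⌋ = ⌊135.35⌋ = 135.

135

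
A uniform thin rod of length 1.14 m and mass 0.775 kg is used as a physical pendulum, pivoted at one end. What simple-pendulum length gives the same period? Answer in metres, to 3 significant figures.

0.760 m

The equivalent simple-pendulum length is L_eq = I/(md), where I is about the pivot and d = 0.5700 m.
I_cm = (1/12)mL² = 0.08393 kg·m², so I = I_cm + md² = 0.08393 + 0.2518 = 0.3357 kg·m².
L_eq = 0.3357/(0.775 × 0.5700) = 0.760 m.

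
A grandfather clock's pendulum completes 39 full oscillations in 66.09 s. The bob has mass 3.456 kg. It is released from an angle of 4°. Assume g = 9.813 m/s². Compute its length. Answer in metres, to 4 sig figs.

T = 66.09/39 = 1.6946 s.
From T = 2π√(L/g), L = gT²/(4π²) = 9.813 × 1.6946²/(4π²) = 0.7138 m.

0.7138 m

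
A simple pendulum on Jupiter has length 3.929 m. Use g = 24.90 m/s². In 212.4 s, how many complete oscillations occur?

85

T = 2π√(L/g) = 2π√(3.929/24.90) = 2.4959 s.
Number of complete oscillations = ⌊212.4/2.4959⌋ = ⌊85.101⌋ = 85.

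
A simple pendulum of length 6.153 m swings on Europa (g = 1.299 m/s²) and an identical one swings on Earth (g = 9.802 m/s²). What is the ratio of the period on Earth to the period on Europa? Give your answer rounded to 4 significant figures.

T ∝ 1/√g, so T₂/T₁ = √(g₁/g₂) = √(1.299/9.802) = 0.3640.

0.3640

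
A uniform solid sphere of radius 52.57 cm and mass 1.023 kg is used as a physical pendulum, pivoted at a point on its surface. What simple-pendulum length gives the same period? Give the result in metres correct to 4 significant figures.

0.7360 m

The equivalent simple-pendulum length is L_eq = I/(md), where I is about the pivot and d = 0.52570 m.
I_cm = (2/5)mR² = 0.11309 kg·m², so I = I_cm + md² = 0.11309 + 0.28272 = 0.39580 kg·m².
L_eq = 0.39580/(1.023 × 0.52570) = 0.7360 m.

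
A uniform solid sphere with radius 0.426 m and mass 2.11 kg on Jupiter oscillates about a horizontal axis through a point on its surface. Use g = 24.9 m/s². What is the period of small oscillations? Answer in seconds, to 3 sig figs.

I_cm = (2/5)mr² = 0.1532 kg·m². The pivot is at distance d = 0.426 m from the centre of mass.
By the parallel-axis theorem, I = I_cm + md² = 0.1532 + 0.3829 = 0.5361 kg·m².
T = 2π√(I/(mgd)) = 2π√(0.5361/(2.11 × 24.9 × 0.426)) = 0.972 s.

0.972 s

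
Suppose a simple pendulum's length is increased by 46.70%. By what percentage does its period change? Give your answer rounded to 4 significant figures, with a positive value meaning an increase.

21.12%

T ∝ √L, so T'/T = √(1.4670) = 1.2112.
Percentage change in T = (1.2112 − 1) × 100% = 21.12%.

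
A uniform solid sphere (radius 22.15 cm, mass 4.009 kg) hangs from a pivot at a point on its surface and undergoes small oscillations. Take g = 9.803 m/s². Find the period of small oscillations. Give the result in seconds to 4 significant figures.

I_cm = (2/5)mr² = 0.078676 kg·m². The pivot is at distance d = 0.2215 m from the centre of mass.
By the parallel-axis theorem, I = I_cm + md² = 0.078676 + 0.19669 = 0.27537 kg·m².
T = 2π√(I/(mgd)) = 2π√(0.27537/(4.009 × 9.803 × 0.2215)) = 1.118 s.

1.118 s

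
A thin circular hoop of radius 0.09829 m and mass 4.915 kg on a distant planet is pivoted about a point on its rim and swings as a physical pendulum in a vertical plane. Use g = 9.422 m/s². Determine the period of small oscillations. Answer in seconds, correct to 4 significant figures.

0.9076 s

I_cm = mr² = 0.047483 kg·m². The pivot is at distance d = 0.09829 m from the centre of mass.
By the parallel-axis theorem, I = I_cm + md² = 0.047483 + 0.047483 = 0.094967 kg·m².
T = 2π√(I/(mgd)) = 2π√(0.094967/(4.915 × 9.422 × 0.09829)) = 0.9076 s.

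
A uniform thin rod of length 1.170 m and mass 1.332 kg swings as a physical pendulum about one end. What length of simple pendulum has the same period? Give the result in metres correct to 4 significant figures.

The equivalent simple-pendulum length is L_eq = I/(md), where I is about the pivot and d = 0.58500 m.
I_cm = (1/12)mL² = 0.15195 kg·m², so I = I_cm + md² = 0.15195 + 0.45584 = 0.60779 kg·m².
L_eq = 0.60779/(1.332 × 0.58500) = 0.7800 m.

0.7800 m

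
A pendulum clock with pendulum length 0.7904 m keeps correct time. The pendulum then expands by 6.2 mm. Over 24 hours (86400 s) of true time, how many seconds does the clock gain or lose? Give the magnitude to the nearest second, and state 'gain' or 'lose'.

lose 337 s

T ∝ √L, so T'/T = √(0.79660/0.7904) = 1.00391.
In 86400 s of true time the clock registers 86400/1.00391 = 86063.1 s, so it loses 337 s.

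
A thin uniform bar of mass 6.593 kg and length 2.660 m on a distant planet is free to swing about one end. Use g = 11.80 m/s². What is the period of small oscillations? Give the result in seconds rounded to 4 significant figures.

For a physical pendulum T = 2π√(I/(mgd)), with d = 1.3300 m from pivot to centre of mass.
I_cm = mL²/12 = 6.593 × 2.660²/12 = 3.8875 kg·m²; I = I_cm + md² = 3.8875 + 6.593 × 1.3300² = 15.550 kg·m².
T = 2π√(15.550/(6.593 × 11.80 × 1.3300)) = 2.436 s.

2.436 s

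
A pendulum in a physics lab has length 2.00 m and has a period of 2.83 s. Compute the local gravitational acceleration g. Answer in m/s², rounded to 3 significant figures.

From T = 2π√(L/g), g = 4π²L/T² = 4π² × 2.00/2.830² = 9.86 m/s².

9.86 m/s²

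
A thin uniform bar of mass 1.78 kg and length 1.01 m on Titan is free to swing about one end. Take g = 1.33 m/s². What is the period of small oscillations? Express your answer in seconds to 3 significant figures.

For a physical pendulum T = 2π√(I/(mgd)), with d = 0.5050 m from pivot to centre of mass.
I_cm = mL²/12 = 1.78 × 1.01²/12 = 0.1513 kg·m²; I = I_cm + md² = 0.1513 + 1.78 × 0.5050² = 0.6053 kg·m².
T = 2π√(0.6053/(1.78 × 1.33 × 0.5050)) = 4.47 s.

4.47 s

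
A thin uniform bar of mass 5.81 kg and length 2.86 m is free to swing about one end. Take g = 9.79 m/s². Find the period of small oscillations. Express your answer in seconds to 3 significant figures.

For a physical pendulum T = 2π√(I/(mgd)), with d = 1.430 m from pivot to centre of mass.
I_cm = mL²/12 = 5.81 × 2.86²/12 = 3.960 kg·m²; I = I_cm + md² = 3.960 + 5.81 × 1.430² = 15.84 kg·m².
T = 2π√(15.84/(5.81 × 9.79 × 1.430)) = 2.77 s.

2.77 s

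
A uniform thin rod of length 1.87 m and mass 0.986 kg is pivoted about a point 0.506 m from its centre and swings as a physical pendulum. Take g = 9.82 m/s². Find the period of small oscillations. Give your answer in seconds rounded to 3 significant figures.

2.09 s

For a physical pendulum T = 2π√(I/(mgd)), with d = 0.5060 m from pivot to centre of mass.
I_cm = mL²/12 = 0.986 × 1.87²/12 = 0.2873 kg·m²; I = I_cm + md² = 0.2873 + 0.986 × 0.5060² = 0.5398 kg·m².
T = 2π√(0.5398/(0.986 × 9.82 × 0.5060)) = 2.09 s.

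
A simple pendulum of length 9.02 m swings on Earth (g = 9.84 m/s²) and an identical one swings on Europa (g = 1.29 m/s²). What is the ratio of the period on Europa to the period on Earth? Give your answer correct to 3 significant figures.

T ∝ 1/√g, so T₂/T₁ = √(g₁/g₂) = √(9.84/1.29) = 2.76.

2.76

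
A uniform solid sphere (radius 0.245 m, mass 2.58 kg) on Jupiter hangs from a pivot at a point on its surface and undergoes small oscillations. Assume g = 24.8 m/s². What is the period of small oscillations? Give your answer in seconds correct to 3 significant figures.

I_cm = (2/5)mr² = 0.06195 kg·m². The pivot is at distance d = 0.245 m from the centre of mass.
By the parallel-axis theorem, I = I_cm + md² = 0.06195 + 0.1549 = 0.2168 kg·m².
T = 2π√(I/(mgd)) = 2π√(0.2168/(2.58 × 24.8 × 0.245)) = 0.739 s.

0.739 s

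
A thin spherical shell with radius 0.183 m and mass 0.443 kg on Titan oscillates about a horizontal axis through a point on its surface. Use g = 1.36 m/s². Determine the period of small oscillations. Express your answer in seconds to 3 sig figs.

2.98 s

I_cm = (2/3)mr² = 0.009890 kg·m². The pivot is at distance d = 0.183 m from the centre of mass.
By the parallel-axis theorem, I = I_cm + md² = 0.009890 + 0.01484 = 0.02473 kg·m².
T = 2π√(I/(mgd)) = 2π√(0.02473/(0.443 × 1.36 × 0.183)) = 2.98 s.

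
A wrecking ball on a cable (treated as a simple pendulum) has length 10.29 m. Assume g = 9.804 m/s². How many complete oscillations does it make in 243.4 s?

37

T = 2π√(L/g) = 2π√(10.29/9.804) = 6.4370 s.
Number of complete oscillations = ⌊243.4/6.4370⌋ = ⌊37.812⌋ = 37.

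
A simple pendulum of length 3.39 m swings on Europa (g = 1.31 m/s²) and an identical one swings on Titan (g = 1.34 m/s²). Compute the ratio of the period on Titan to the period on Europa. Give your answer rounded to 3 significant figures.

0.989

T ∝ 1/√g, so T₂/T₁ = √(g₁/g₂) = √(1.31/1.34) = 0.989.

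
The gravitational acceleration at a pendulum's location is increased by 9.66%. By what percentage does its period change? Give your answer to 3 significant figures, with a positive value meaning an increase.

-4.51%

T ∝ 1/√g, so T'/T = 1/√(1.097) = 0.9549.
Percentage change in T = (0.9549 − 1) × 100% = -4.51%.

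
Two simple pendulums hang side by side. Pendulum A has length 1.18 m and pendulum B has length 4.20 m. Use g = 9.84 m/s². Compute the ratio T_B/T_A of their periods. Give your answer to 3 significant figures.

T ∝ √L, so T_B/T_A = √(L_B/L_A) = √(4.20/1.18) = 1.89.

1.89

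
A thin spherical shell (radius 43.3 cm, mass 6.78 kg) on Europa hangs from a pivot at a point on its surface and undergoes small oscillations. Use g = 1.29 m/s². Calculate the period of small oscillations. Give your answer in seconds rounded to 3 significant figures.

I_cm = (2/3)mr² = 0.8475 kg·m². The pivot is at distance d = 0.433 m from the centre of mass.
By the parallel-axis theorem, I = I_cm + md² = 0.8475 + 1.271 = 2.119 kg·m².
T = 2π√(I/(mgd)) = 2π√(2.119/(6.78 × 1.29 × 0.433)) = 4.70 s.

4.70 s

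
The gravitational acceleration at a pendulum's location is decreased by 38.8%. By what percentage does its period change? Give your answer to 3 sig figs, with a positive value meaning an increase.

27.8%

T ∝ 1/√g, so T'/T = 1/√(0.6120) = 1.278.
Percentage change in T = (1.278 − 1) × 100% = 27.8%.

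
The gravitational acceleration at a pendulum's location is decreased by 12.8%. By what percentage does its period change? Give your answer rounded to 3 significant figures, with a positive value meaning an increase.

T ∝ 1/√g, so T'/T = 1/√(0.8720) = 1.071.
Percentage change in T = (1.071 − 1) × 100% = 7.09%.

7.09%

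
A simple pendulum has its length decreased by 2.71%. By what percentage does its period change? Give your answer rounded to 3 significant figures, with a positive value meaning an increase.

-1.36%

T ∝ √L, so T'/T = √(0.9729) = 0.9864.
Percentage change in T = (0.9864 − 1) × 100% = -1.36%.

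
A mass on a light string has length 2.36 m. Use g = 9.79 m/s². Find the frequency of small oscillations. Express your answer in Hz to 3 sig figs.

0.324 Hz

T = 2π√(L/g) = 2π√(2.36/9.79) = 3.085 s, so f = 1/T = 0.324 Hz.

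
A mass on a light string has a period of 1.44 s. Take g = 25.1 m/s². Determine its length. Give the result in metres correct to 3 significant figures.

1.32 m

From T = 2π√(L/g), L = gT²/(4π²) = 25.1 × 1.440²/(4π²) = 1.32 m.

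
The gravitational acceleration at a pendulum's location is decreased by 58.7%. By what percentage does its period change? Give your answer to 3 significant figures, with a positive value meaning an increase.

T ∝ 1/√g, so T'/T = 1/√(0.4130) = 1.556.
Percentage change in T = (1.556 − 1) × 100% = 55.6%.

55.6%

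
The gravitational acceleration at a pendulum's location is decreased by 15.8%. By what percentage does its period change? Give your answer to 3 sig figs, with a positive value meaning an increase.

T ∝ 1/√g, so T'/T = 1/√(0.8420) = 1.090.
Percentage change in T = (1.090 − 1) × 100% = 8.98%.

8.98%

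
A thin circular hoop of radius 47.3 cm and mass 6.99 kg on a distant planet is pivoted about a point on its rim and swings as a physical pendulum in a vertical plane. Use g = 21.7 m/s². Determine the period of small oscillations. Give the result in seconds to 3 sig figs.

I_cm = mr² = 1.564 kg·m². The pivot is at distance d = 0.473 m from the centre of mass.
By the parallel-axis theorem, I = I_cm + md² = 1.564 + 1.564 = 3.128 kg·m².
T = 2π√(I/(mgd)) = 2π√(3.128/(6.99 × 21.7 × 0.473)) = 1.31 s.

1.31 s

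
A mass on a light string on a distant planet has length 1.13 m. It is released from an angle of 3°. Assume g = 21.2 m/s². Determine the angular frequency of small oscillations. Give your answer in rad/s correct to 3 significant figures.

4.33 rad/s

ω = √(g/L) = √(21.2/1.13) = 4.33 rad/s.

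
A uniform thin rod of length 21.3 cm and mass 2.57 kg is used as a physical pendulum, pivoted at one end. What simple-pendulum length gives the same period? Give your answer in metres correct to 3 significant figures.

The equivalent simple-pendulum length is L_eq = I/(md), where I is about the pivot and d = 0.1065 m.
I_cm = (1/12)mL² = 0.009717 kg·m², so I = I_cm + md² = 0.009717 + 0.02915 = 0.03887 kg·m².
L_eq = 0.03887/(2.57 × 0.1065) = 0.142 m.

0.142 m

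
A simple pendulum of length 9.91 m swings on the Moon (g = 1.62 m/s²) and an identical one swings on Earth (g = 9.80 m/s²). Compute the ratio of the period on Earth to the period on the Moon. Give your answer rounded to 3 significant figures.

0.407

T ∝ 1/√g, so T₂/T₁ = √(g₁/g₂) = √(1.62/9.80) = 0.407.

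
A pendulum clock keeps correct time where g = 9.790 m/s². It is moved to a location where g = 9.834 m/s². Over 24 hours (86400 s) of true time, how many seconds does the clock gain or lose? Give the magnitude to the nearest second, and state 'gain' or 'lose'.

The clock's period scales as T ∝ 1/√g, so T'/T = √(9.790/9.834) = 0.997760.
In 86400 s of true time the clock registers 86400/0.997760 = 86593.9 s, so it gains 194 s.

gain 194 s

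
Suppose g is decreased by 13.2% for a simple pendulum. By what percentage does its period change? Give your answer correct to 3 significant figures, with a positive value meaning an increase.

7.33%

T ∝ 1/√g, so T'/T = 1/√(0.8680) = 1.073.
Percentage change in T = (1.073 − 1) × 100% = 7.33%.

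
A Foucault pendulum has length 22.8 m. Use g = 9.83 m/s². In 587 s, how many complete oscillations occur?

61

T = 2π√(L/g) = 2π√(22.8/9.83) = 9.569 s.
Number of complete oscillations = ⌊587/9.569⌋ = ⌊61.34⌋ = 61.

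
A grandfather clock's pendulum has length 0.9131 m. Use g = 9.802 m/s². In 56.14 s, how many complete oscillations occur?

29

T = 2π√(L/g) = 2π√(0.9131/9.802) = 1.9177 s.
Number of complete oscillations = ⌊56.14/1.9177⌋ = ⌊29.275⌋ = 29.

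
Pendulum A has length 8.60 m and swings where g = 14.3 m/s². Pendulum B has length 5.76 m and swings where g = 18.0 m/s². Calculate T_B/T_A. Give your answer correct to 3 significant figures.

0.729

T = 2π√(L/g), so T_B/T_A = √((L_B/g_B)/(L_A/g_A)) = √((5.76/18.0)/(8.60/14.3)) = 0.729.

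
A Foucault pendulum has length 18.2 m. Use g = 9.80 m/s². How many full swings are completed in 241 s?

28

T = 2π√(L/g) = 2π√(18.2/9.80) = 8.563 s.
Number of complete oscillations = ⌊241/8.563⌋ = ⌊28.15⌋ = 28.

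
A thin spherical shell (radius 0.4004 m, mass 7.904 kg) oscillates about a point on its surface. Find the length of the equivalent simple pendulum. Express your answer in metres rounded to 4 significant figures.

The equivalent simple-pendulum length is L_eq = I/(md), where I is about the pivot and d = 0.40040 m.
I_cm = (2/3)mR² = 0.84478 kg·m², so I = I_cm + md² = 0.84478 + 1.2672 = 2.1120 kg·m².
L_eq = 2.1120/(7.904 × 0.40040) = 0.6673 m.

0.6673 m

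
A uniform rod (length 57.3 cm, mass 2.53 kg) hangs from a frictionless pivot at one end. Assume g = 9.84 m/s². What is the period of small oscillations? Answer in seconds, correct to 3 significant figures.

For a physical pendulum T = 2π√(I/(mgd)), with d = 0.2865 m from pivot to centre of mass.
I_cm = mL²/12 = 2.53 × 0.573²/12 = 0.06922 kg·m²; I = I_cm + md² = 0.06922 + 2.53 × 0.2865² = 0.2769 kg·m².
T = 2π√(0.2769/(2.53 × 9.84 × 0.2865)) = 1.24 s.

1.24 s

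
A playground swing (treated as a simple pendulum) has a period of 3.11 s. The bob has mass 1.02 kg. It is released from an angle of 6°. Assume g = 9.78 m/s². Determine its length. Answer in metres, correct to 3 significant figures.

2.40 m

From T = 2π√(L/g), L = gT²/(4π²) = 9.78 × 3.110²/(4π²) = 2.40 m.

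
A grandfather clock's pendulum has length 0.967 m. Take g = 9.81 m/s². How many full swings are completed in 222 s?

T = 2π√(L/g) = 2π√(0.967/9.81) = 1.973 s.
Number of complete oscillations = ⌊222/1.973⌋ = ⌊112.5⌋ = 112.

112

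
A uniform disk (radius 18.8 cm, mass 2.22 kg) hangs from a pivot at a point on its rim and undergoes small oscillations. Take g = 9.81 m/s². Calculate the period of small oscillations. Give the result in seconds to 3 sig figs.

1.07 s

I_cm = ½mr² = 0.03923 kg·m². The pivot is at distance d = 0.188 m from the centre of mass.
By the parallel-axis theorem, I = I_cm + md² = 0.03923 + 0.07846 = 0.1177 kg·m².
T = 2π√(I/(mgd)) = 2π√(0.1177/(2.22 × 9.81 × 0.188)) = 1.07 s.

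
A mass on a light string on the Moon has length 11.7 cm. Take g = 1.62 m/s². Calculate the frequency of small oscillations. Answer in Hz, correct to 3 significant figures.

T = 2π√(L/g) = 2π√(0.117/1.62) = 1.689 s, so f = 1/T = 0.592 Hz.

0.592 Hz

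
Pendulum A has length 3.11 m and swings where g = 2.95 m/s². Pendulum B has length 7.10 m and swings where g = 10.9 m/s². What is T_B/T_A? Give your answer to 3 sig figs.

0.786

T = 2π√(L/g), so T_B/T_A = √((L_B/g_B)/(L_A/g_A)) = √((7.10/10.9)/(3.11/2.95)) = 0.786.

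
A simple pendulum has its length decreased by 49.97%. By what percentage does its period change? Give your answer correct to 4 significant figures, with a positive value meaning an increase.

T ∝ √L, so T'/T = √(0.50030) = 0.70732.
Percentage change in T = (0.70732 − 1) × 100% = -29.27%.

-29.27%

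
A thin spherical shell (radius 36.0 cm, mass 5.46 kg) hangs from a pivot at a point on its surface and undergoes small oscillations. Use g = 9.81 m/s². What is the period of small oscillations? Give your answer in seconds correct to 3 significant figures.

1.55 s

I_cm = (2/3)mr² = 0.4717 kg·m². The pivot is at distance d = 0.360 m from the centre of mass.
By the parallel-axis theorem, I = I_cm + md² = 0.4717 + 0.7076 = 1.179 kg·m².
T = 2π√(I/(mgd)) = 2π√(1.179/(5.46 × 9.81 × 0.360)) = 1.55 s.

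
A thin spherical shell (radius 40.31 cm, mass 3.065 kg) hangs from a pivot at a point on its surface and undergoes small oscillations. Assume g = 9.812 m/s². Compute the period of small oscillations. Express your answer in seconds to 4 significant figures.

I_cm = (2/3)mr² = 0.33202 kg·m². The pivot is at distance d = 0.4031 m from the centre of mass.
By the parallel-axis theorem, I = I_cm + md² = 0.33202 + 0.49803 = 0.83005 kg·m².
T = 2π√(I/(mgd)) = 2π√(0.83005/(3.065 × 9.812 × 0.4031)) = 1.644 s.

1.644 s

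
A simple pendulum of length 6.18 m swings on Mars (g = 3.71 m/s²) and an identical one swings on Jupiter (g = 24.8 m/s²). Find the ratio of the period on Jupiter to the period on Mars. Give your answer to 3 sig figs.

0.387

T ∝ 1/√g, so T₂/T₁ = √(g₁/g₂) = √(3.71/24.8) = 0.387.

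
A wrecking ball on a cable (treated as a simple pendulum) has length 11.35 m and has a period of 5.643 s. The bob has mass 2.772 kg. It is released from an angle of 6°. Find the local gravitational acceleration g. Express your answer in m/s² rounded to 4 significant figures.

14.07 m/s²

From T = 2π√(L/g), g = 4π²L/T² = 4π² × 11.35/5.6430² = 14.07 m/s².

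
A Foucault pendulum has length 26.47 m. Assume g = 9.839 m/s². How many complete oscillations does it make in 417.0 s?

40

T = 2π√(L/g) = 2π√(26.47/9.839) = 10.306 s.
Number of complete oscillations = ⌊417.0/10.306⌋ = ⌊40.463⌋ = 40.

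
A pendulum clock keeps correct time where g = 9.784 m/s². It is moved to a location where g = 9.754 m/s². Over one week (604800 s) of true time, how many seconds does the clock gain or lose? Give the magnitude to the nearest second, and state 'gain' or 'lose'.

lose 928 s

The clock's period scales as T ∝ 1/√g, so T'/T = √(9.784/9.754) = 1.00154.
In 604800 s of true time the clock registers 604800/1.00154 = 603872.1 s, so it loses 928 s.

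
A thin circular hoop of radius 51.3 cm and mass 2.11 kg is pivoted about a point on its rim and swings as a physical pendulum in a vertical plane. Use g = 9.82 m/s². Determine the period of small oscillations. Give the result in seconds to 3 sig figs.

I_cm = mr² = 0.5553 kg·m². The pivot is at distance d = 0.513 m from the centre of mass.
By the parallel-axis theorem, I = I_cm + md² = 0.5553 + 0.5553 = 1.111 kg·m².
T = 2π√(I/(mgd)) = 2π√(1.111/(2.11 × 9.82 × 0.513)) = 2.03 s.

2.03 s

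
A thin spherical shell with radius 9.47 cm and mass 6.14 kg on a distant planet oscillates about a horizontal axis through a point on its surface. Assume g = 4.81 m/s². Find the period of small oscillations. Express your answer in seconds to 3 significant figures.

1.14 s

I_cm = (2/3)mr² = 0.03671 kg·m². The pivot is at distance d = 0.0947 m from the centre of mass.
By the parallel-axis theorem, I = I_cm + md² = 0.03671 + 0.05506 = 0.09177 kg·m².
T = 2π√(I/(mgd)) = 2π√(0.09177/(6.14 × 4.81 × 0.0947)) = 1.14 s.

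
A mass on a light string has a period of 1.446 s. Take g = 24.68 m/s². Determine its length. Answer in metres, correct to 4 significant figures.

From T = 2π√(L/g), L = gT²/(4π²) = 24.68 × 1.4460²/(4π²) = 1.307 m.

1.307 m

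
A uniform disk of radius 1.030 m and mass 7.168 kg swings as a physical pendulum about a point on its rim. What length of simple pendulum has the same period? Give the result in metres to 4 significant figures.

The equivalent simple-pendulum length is L_eq = I/(md), where I is about the pivot and d = 1.0300 m.
I_cm = ½mR² = 3.8023 kg·m², so I = I_cm + md² = 3.8023 + 7.6045 = 11.407 kg·m².
L_eq = 11.407/(7.168 × 1.0300) = 1.545 m.

1.545 m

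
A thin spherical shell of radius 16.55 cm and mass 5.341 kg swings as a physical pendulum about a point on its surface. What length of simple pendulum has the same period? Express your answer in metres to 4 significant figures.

0.2758 m

The equivalent simple-pendulum length is L_eq = I/(md), where I is about the pivot and d = 0.16550 m.
I_cm = (2/3)mR² = 0.097528 kg·m², so I = I_cm + md² = 0.097528 + 0.14629 = 0.24382 kg·m².
L_eq = 0.24382/(5.341 × 0.16550) = 0.2758 m.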